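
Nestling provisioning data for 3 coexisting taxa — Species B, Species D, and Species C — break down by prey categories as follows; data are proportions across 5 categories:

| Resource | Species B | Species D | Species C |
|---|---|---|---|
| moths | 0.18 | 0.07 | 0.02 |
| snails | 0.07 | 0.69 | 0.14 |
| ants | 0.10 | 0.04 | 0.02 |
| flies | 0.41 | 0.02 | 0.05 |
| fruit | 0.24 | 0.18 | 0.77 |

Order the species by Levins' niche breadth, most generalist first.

Σp_Bᵢ² = 0.18² + 0.07² + 0.10² + 0.41² + 0.24² = 0.0324 + 0.0049 + 0.0100 + 0.1681 + 0.0576 = 0.2730
B_B = 1 / 0.2730 = 3.6630
Σp_Dᵢ² = 0.07² + 0.69² + 0.04² + 0.02² + 0.18² = 0.0049 + 0.4761 + 0.0016 + 0.0004 + 0.0324 = 0.5154
B_D = 1 / 0.5154 = 1.9402
Σp_Cᵢ² = 0.02² + 0.14² + 0.02² + 0.05² + 0.77² = 0.0004 + 0.0196 + 0.0004 + 0.0025 + 0.5929 = 0.6158
B_C = 1 / 0.6158 = 1.6239
Ranking by B (broadest → narrowest): Species B (3.66) > Species D (1.94) > Species C (1.62)

Species B > Species D > Species C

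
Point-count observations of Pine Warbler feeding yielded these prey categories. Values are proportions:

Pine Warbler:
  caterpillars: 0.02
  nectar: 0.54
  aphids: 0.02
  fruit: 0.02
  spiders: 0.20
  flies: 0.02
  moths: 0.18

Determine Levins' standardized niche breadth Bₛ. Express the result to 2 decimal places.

Σpᵢ² = 0.02² + 0.54² + 0.02² + 0.02² + 0.20² + 0.02² + 0.18² = 0.0004 + 0.2916 + 0.0004 + 0.0004 + 0.0400 + 0.0004 + 0.0324 = 0.3656
B = 1 / 0.3656 = 2.7352
Bₛ = (B − 1)/(n − 1) = (2.7352 − 1)/(7 − 1) = 1.7352/6 = 0.2892

0.29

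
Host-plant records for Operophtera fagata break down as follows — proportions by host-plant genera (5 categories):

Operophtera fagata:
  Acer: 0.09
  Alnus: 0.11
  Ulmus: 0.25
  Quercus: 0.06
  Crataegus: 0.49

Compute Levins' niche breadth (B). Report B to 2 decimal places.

3.06

Σpᵢ² = 0.09² + 0.11² + 0.25² + 0.06² + 0.49² = 0.0081 + 0.0121 + 0.0625 + 0.0036 + 0.2401 = 0.3264
B = 1 / 0.3264 = 3.0637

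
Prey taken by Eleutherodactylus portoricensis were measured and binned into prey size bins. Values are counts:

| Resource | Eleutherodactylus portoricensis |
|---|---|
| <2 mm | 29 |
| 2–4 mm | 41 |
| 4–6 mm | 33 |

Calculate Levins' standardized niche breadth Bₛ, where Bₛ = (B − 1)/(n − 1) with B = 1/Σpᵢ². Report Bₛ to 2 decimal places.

Proportions for Eleutherodactylus portoricensis (n=103): 29/103=0.2816, 41/103=0.3981, 33/103=0.3204
Σpᵢ² = 0.2816² + 0.3981² + 0.3204² = 0.079299 + 0.158484 + 0.102656 = 0.340439
B = 1 / 0.340439 = 2.9374
Bₛ = (B − 1)/(n − 1) = (2.9374 − 1)/(3 − 1) = 1.9374/2 = 0.9687

0.97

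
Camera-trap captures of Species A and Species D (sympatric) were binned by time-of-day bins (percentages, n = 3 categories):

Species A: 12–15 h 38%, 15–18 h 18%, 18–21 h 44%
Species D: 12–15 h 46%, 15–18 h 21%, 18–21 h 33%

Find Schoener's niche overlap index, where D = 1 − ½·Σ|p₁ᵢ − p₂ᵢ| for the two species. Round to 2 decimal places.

Convert percentages to proportions (divide by 100).
Σ|p₁ᵢ − p₂ᵢ| = 0.08 + 0.03 + 0.11 = 0.22
D = 1 − ½ × 0.22 = 1 − 0.110 = 0.8900

0.89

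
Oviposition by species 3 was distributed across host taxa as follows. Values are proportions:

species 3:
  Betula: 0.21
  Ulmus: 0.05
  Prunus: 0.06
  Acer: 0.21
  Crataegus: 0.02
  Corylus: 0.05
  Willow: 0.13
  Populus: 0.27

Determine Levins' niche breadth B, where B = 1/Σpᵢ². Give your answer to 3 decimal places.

Σpᵢ² = 0.21² + 0.05² + 0.06² + 0.21² + 0.02² + 0.05² + 0.13² + 0.27² = 0.0441 + 0.0025 + 0.0036 + 0.0441 + 0.0004 + 0.0025 + 0.0169 + 0.0729 = 0.1870
B = 1 / 0.1870 = 5.34759

5.348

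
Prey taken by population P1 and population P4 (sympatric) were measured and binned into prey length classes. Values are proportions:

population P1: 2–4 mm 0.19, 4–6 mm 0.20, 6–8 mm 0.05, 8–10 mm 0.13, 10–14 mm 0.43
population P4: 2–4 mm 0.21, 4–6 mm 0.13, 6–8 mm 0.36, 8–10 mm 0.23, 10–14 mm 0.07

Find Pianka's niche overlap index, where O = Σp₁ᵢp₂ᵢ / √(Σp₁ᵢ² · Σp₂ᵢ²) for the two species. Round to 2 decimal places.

0.55

Σ p₁ᵢp₂ᵢ = 0.0399 + 0.0260 + 0.0180 + 0.0299 + 0.0301 = 0.1439
Σp_1ᵢ² = 0.19² + 0.20² + 0.05² + 0.13² + 0.43² = 0.0361 + 0.0400 + 0.0025 + 0.0169 + 0.1849 = 0.2804
Σp_2ᵢ² = 0.21² + 0.13² + 0.36² + 0.23² + 0.07² = 0.0441 + 0.0169 + 0.1296 + 0.0529 + 0.0049 = 0.2484
O = 0.1439 / √(0.2804 × 0.2484) = 0.1439 / 0.26392 = 0.5452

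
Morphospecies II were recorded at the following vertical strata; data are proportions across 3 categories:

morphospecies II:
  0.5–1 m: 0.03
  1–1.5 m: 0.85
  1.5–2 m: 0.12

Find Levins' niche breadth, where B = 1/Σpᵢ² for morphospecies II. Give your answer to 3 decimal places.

Σpᵢ² = 0.03² + 0.85² + 0.12² = 0.0009 + 0.7225 + 0.0144 = 0.7378
B = 1 / 0.7378 = 1.35538

1.355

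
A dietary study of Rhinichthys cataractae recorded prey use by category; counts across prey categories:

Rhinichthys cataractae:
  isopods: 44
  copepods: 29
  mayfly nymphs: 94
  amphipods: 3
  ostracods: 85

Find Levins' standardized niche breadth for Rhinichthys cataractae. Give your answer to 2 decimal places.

0.61

Proportions for Rhinichthys cataractae (n=255): 44/255=0.1725, 29/255=0.1137, 94/255=0.3686, 3/255=0.0118, 85/255=0.3333
Σpᵢ² = 0.1725² + 0.1137² + 0.3686² + 0.0118² + 0.3333² = 0.029756 + 0.012928 + 0.135866 + 0.000139 + 0.111089 = 0.289778
B = 1 / 0.289778 = 3.4509
Bₛ = (B − 1)/(n − 1) = (3.4509 − 1)/(5 − 1) = 2.4509/4 = 0.6127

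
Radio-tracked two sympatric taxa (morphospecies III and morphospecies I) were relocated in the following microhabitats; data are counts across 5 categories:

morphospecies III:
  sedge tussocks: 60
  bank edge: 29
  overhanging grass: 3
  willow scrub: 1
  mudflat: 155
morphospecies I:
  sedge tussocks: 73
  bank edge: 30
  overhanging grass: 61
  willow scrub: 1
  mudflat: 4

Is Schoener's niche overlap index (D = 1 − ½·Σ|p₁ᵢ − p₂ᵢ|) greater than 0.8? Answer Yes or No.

No

Proportions for morphospecies III (n=248): 60/248=0.2419, 29/248=0.1169, 3/248=0.0121, 1/248=0.0040, 155/248=0.6250
Proportions for morphospecies I (n=169): 73/169=0.4320, 30/169=0.1775, 61/169=0.3609, 1/169=0.0059, 4/169=0.0237
Σ|p₁ᵢ − p₂ᵢ| = 0.1901 + 0.0606 + 0.3488 + 0.0019 + 0.6013 = 1.2027
D = 1 − ½ × 1.2027 = 1 − 0.60135 = 0.39865
D = 0.39865 < 0.8 → No.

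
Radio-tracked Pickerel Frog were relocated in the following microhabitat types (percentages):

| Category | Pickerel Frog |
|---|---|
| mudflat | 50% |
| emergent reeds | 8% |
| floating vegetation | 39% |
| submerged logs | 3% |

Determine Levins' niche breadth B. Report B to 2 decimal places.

Convert percentages to proportions (divide by 100).
Σpᵢ² = 0.50² + 0.08² + 0.39² + 0.03² = 0.2500 + 0.0064 + 0.1521 + 0.0009 = 0.4094
B = 1 / 0.4094 = 2.4426

2.44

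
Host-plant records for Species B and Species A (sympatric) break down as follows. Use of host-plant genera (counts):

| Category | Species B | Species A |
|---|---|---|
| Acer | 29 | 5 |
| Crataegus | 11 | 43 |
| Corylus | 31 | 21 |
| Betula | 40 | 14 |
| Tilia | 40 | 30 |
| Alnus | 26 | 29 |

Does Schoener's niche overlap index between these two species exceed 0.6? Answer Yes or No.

Yes

Proportions for Species B (n=177): 29/177=0.1638, 11/177=0.0621, 31/177=0.1751, 40/177=0.2260, 40/177=0.2260, 26/177=0.1469
Proportions for Species A (n=142): 5/142=0.0352, 43/142=0.3028, 21/142=0.1479, 14/142=0.0986, 30/142=0.2113, 29/142=0.2042
Σ|p₁ᵢ − p₂ᵢ| = 0.1286 + 0.2407 + 0.0272 + 0.1274 + 0.0147 + 0.0573 = 0.5959
D = 1 − ½ × 0.5959 = 1 − 0.29795 = 0.70205
D = 0.70205 > 0.6 → Yes.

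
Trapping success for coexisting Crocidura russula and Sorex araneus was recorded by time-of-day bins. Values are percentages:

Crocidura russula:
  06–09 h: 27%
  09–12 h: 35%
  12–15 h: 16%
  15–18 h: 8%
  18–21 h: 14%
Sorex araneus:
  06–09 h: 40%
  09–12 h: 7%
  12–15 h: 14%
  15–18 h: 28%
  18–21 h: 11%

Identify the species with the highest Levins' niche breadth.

Convert percentages to proportions (divide by 100).
Σp_russᵢ² = 0.27² + 0.35² + 0.16² + 0.08² + 0.14² = 0.0729 + 0.1225 + 0.0256 + 0.0064 + 0.0196 = 0.2470
B_russ = 1 / 0.2470 = 4.0486
Σp_aranᵢ² = 0.40² + 0.07² + 0.14² + 0.28² + 0.11² = 0.1600 + 0.0049 + 0.0196 + 0.0784 + 0.0121 = 0.2750
B_aran = 1 / 0.2750 = 3.6364
Highest B → broadest niche (most generalist): Crocidura russula (B = 4.05).

Crocidura russula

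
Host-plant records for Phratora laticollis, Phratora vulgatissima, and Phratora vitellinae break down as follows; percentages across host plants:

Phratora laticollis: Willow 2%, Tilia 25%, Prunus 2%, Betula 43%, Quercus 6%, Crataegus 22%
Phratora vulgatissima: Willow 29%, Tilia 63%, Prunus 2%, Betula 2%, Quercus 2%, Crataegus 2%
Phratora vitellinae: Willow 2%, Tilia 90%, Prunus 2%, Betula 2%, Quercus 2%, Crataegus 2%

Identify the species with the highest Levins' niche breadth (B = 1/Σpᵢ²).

Phratora laticollis

Convert percentages to proportions (divide by 100).
Σp_latiᵢ² = 0.02² + 0.25² + 0.02² + 0.43² + 0.06² + 0.22² = 0.0004 + 0.0625 + 0.0004 + 0.1849 + 0.0036 + 0.0484 = 0.3002
B_lati = 1 / 0.3002 = 3.3311
Σp_vulgᵢ² = 0.29² + 0.63² + 0.02² + 0.02² + 0.02² + 0.02² = 0.0841 + 0.3969 + 0.0004 + 0.0004 + 0.0004 + 0.0004 = 0.4826
B_vulg = 1 / 0.4826 = 2.0721
Σp_viteᵢ² = 0.02² + 0.90² + 0.02² + 0.02² + 0.02² + 0.02² = 0.0004 + 0.8100 + 0.0004 + 0.0004 + 0.0004 + 0.0004 = 0.8120
B_vite = 1 / 0.8120 = 1.2315
Highest B → broadest niche (most generalist): Phratora laticollis (B = 3.33).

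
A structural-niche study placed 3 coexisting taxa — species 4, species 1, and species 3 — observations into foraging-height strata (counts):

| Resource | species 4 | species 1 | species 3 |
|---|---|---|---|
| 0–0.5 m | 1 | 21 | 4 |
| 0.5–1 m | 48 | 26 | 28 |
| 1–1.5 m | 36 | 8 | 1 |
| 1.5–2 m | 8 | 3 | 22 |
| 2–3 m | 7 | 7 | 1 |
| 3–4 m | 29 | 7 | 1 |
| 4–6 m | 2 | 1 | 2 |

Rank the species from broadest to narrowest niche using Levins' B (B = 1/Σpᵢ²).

species 1 > species 4 > species 3

Proportions for species 4 (n=131): 1/131=0.0076, 48/131=0.3664, 36/131=0.2748, 8/131=0.0611, 7/131=0.0534, 29/131=0.2214, 2/131=0.0153
Proportions for species 1 (n=73): 21/73=0.2877, 26/73=0.3562, 8/73=0.1096, 3/73=0.0411, 7/73=0.0959, 7/73=0.0959, 1/73=0.0137
Proportions for species 3 (n=59): 4/59=0.0678, 28/59=0.4746, 1/59=0.0169, 22/59=0.3729, 1/59=0.0169, 1/59=0.0169, 2/59=0.0339
Σp_4ᵢ² = 0.0076² + 0.3664² + 0.2748² + 0.0611² + 0.0534² + 0.2214² + 0.0153² = 0.000058 + 0.134249 + 0.075515 + 0.003733 + 0.002852 + 0.049018 + 0.000234 = 0.265659
B_4 = 1 / 0.265659 = 3.7642
Σp_1ᵢ² = 0.2877² + 0.3562² + 0.1096² + 0.0411² + 0.0959² + 0.0959² + 0.0137² = 0.082771 + 0.126878 + 0.012012 + 0.001689 + 0.009197 + 0.009197 + 0.000188 = 0.241932
B_1 = 1 / 0.241932 = 4.1334
Σp_3ᵢ² = 0.0678² + 0.4746² + 0.0169² + 0.3729² + 0.0169² + 0.0169² + 0.0339² = 0.004597 + 0.225245 + 0.000286 + 0.139054 + 0.000286 + 0.000286 + 0.001149 = 0.370903
B_3 = 1 / 0.370903 = 2.6961
Ranking by B (broadest → narrowest): species 1 (4.13) > species 4 (3.76) > species 3 (2.70)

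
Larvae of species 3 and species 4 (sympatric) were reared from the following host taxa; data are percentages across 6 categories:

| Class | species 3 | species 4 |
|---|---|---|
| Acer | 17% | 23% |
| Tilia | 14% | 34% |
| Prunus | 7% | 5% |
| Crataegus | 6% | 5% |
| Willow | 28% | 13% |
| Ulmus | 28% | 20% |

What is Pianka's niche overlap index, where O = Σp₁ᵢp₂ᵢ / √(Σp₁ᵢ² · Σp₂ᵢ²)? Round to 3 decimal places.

Convert percentages to proportions (divide by 100).
Σ p₁ᵢp₂ᵢ = 0.0391 + 0.0476 + 0.0035 + 0.0030 + 0.0364 + 0.0560 = 0.1856
Σp_1ᵢ² = 0.17² + 0.14² + 0.07² + 0.06² + 0.28² + 0.28² = 0.0289 + 0.0196 + 0.0049 + 0.0036 + 0.0784 + 0.0784 = 0.2138
Σp_2ᵢ² = 0.23² + 0.34² + 0.05² + 0.05² + 0.13² + 0.20² = 0.0529 + 0.1156 + 0.0025 + 0.0025 + 0.0169 + 0.0400 = 0.2304
O = 0.1856 / √(0.2138 × 0.2304) = 0.1856 / 0.221945 = 0.83624

0.836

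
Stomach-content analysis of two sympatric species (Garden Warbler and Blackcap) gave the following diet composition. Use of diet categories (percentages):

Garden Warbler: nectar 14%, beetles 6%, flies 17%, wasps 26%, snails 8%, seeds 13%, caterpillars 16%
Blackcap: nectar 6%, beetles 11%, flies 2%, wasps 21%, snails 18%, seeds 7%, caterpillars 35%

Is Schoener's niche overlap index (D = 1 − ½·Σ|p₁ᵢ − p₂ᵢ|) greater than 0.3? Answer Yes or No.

Yes

Convert percentages to proportions (divide by 100).
Σ|p₁ᵢ − p₂ᵢ| = 0.08 + 0.05 + 0.15 + 0.05 + 0.10 + 0.06 + 0.19 = 0.68
D = 1 − ½ × 0.68 = 1 − 0.340 = 0.6600
D = 0.6600 > 0.3 → Yes.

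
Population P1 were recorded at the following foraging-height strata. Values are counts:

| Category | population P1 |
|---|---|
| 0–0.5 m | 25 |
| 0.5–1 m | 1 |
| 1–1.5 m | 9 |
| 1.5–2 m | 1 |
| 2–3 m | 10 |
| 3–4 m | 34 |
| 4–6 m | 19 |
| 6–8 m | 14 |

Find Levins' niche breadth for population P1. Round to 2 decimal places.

Proportions for population P1 (n=113): 25/113=0.2212, 1/113=0.0088, 9/113=0.0796, 1/113=0.0088, 10/113=0.0885, 34/113=0.3009, 19/113=0.1681, 14/113=0.1239
Σpᵢ² = 0.2212² + 0.0088² + 0.0796² + 0.0088² + 0.0885² + 0.3009² + 0.1681² + 0.1239² = 0.048929 + 0.000077 + 0.006336 + 0.000077 + 0.007832 + 0.090541 + 0.028258 + 0.015351 = 0.197401
B = 1 / 0.197401 = 5.0658

5.07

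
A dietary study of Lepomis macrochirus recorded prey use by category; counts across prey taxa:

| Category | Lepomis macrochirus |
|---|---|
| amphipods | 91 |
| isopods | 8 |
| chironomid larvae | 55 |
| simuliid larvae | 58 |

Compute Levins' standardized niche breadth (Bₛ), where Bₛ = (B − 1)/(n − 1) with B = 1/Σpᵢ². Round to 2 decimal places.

Proportions for Lepomis macrochirus (n=212): 91/212=0.4292, 8/212=0.0377, 55/212=0.2594, 58/212=0.2736
Σpᵢ² = 0.4292² + 0.0377² + 0.2594² + 0.2736² = 0.184213 + 0.001421 + 0.067288 + 0.074857 = 0.327779
B = 1 / 0.327779 = 3.0508
Bₛ = (B − 1)/(n − 1) = (3.0508 − 1)/(4 − 1) = 2.0508/3 = 0.6836

0.68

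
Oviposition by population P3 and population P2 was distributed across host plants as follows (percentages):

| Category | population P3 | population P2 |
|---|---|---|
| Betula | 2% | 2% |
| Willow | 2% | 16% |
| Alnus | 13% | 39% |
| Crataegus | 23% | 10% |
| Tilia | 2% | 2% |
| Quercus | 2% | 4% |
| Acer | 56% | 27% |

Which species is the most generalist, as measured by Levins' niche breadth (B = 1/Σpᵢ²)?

Convert percentages to proportions (divide by 100).
Σp_P3ᵢ² = 0.02² + 0.02² + 0.13² + 0.23² + 0.02² + 0.02² + 0.56² = 0.0004 + 0.0004 + 0.0169 + 0.0529 + 0.0004 + 0.0004 + 0.3136 = 0.3850
B_P3 = 1 / 0.3850 = 2.5974
Σp_P2ᵢ² = 0.02² + 0.16² + 0.39² + 0.10² + 0.02² + 0.04² + 0.27² = 0.0004 + 0.0256 + 0.1521 + 0.0100 + 0.0004 + 0.0016 + 0.0729 = 0.2630
B_P2 = 1 / 0.2630 = 3.8023
Highest B → broadest niche (most generalist): population P2 (B = 3.80).

population P2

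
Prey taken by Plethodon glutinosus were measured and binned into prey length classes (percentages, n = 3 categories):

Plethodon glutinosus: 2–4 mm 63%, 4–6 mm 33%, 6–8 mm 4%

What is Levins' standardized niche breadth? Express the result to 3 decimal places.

Convert percentages to proportions (divide by 100).
Σpᵢ² = 0.63² + 0.33² + 0.04² = 0.3969 + 0.1089 + 0.0016 = 0.5074
B = 1 / 0.5074 = 1.97083
Bₛ = (B − 1)/(n − 1) = (1.97083 − 1)/(3 − 1) = 0.97083/2 = 0.48542

0.485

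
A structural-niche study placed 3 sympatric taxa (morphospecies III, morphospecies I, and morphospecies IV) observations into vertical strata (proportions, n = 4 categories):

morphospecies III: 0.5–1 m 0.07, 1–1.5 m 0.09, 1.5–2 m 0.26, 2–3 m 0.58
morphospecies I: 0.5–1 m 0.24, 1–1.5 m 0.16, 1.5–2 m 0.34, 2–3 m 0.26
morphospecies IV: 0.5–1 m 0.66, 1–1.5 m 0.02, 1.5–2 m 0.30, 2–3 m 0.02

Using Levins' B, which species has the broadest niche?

Σp_IIIᵢ² = 0.07² + 0.09² + 0.26² + 0.58² = 0.0049 + 0.0081 + 0.0676 + 0.3364 = 0.4170
B_III = 1 / 0.4170 = 2.3981
Σp_Iᵢ² = 0.24² + 0.16² + 0.34² + 0.26² = 0.0576 + 0.0256 + 0.1156 + 0.0676 = 0.2664
B_I = 1 / 0.2664 = 3.7538
Σp_IVᵢ² = 0.66² + 0.02² + 0.30² + 0.02² = 0.4356 + 0.0004 + 0.0900 + 0.0004 = 0.5264
B_IV = 1 / 0.5264 = 1.8997
Highest B → broadest niche (most generalist): morphospecies I (B = 3.75).

morphospecies I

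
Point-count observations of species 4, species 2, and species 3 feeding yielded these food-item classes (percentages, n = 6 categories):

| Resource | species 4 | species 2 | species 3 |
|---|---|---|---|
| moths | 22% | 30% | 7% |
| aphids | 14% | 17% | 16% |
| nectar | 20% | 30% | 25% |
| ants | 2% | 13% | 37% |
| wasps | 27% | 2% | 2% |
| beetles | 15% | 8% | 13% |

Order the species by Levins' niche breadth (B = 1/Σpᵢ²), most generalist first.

species 4 > species 2 > species 3

Convert percentages to proportions (divide by 100).
Σp_4ᵢ² = 0.22² + 0.14² + 0.20² + 0.02² + 0.27² + 0.15² = 0.0484 + 0.0196 + 0.0400 + 0.0004 + 0.0729 + 0.0225 = 0.2038
B_4 = 1 / 0.2038 = 4.9068
Σp_2ᵢ² = 0.30² + 0.17² + 0.30² + 0.13² + 0.02² + 0.08² = 0.0900 + 0.0289 + 0.0900 + 0.0169 + 0.0004 + 0.0064 = 0.2326
B_2 = 1 / 0.2326 = 4.2992
Σp_3ᵢ² = 0.07² + 0.16² + 0.25² + 0.37² + 0.02² + 0.13² = 0.0049 + 0.0256 + 0.0625 + 0.1369 + 0.0004 + 0.0169 = 0.2472
B_3 = 1 / 0.2472 = 4.0453
Ranking by B (broadest → narrowest): species 4 (4.91) > species 2 (4.30) > species 3 (4.05)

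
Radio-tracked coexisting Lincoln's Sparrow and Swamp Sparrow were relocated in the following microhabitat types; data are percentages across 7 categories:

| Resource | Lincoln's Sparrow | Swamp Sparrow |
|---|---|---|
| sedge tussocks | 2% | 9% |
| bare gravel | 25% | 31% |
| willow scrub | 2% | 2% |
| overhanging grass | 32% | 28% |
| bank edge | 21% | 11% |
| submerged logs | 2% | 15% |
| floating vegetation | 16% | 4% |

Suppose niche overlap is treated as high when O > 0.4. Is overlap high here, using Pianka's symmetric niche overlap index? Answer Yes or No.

Yes

Convert percentages to proportions (divide by 100).
Σ p₁ᵢp₂ᵢ = 0.0018 + 0.0775 + 0.0004 + 0.0896 + 0.0231 + 0.0030 + 0.0064 = 0.2018
Σp_1ᵢ² = 0.02² + 0.25² + 0.02² + 0.32² + 0.21² + 0.02² + 0.16² = 0.0004 + 0.0625 + 0.0004 + 0.1024 + 0.0441 + 0.0004 + 0.0256 = 0.2358
Σp_2ᵢ² = 0.09² + 0.31² + 0.02² + 0.28² + 0.11² + 0.15² + 0.04² = 0.0081 + 0.0961 + 0.0004 + 0.0784 + 0.0121 + 0.0225 + 0.0016 = 0.2192
O = 0.2018 / √(0.2358 × 0.2192) = 0.2018 / 0.22735 = 0.8876
O = 0.8876 > 0.4 → Yes.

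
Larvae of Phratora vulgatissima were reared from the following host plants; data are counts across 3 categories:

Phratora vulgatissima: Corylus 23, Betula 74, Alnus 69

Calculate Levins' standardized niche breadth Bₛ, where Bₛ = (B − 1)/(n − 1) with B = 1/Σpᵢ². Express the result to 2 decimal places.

0.78

Proportions for Phratora vulgatissima (n=166): 23/166=0.1386, 74/166=0.4458, 69/166=0.4157
Σpᵢ² = 0.1386² + 0.4458² + 0.4157² = 0.019210 + 0.198738 + 0.172806 = 0.390754
B = 1 / 0.390754 = 2.5592
Bₛ = (B − 1)/(n − 1) = (2.5592 − 1)/(3 − 1) = 1.5592/2 = 0.7796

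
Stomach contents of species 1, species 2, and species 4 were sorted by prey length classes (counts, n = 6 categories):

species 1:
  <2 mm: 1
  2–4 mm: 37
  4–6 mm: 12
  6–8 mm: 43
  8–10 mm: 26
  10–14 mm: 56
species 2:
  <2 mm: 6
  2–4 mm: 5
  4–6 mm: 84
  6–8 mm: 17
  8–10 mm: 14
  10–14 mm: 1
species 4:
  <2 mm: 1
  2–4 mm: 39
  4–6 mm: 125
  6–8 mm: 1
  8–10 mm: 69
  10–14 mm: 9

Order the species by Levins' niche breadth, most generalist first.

Proportions for species 1 (n=175): 1/175=0.0057, 37/175=0.2114, 12/175=0.0686, 43/175=0.2457, 26/175=0.1486, 56/175=0.3200
Proportions for species 2 (n=127): 6/127=0.0472, 5/127=0.0394, 84/127=0.6614, 17/127=0.1339, 14/127=0.1102, 1/127=0.0079
Proportions for species 4 (n=244): 1/244=0.0041, 39/244=0.1598, 125/244=0.5123, 1/244=0.0041, 69/244=0.2828, 9/244=0.0369
Σp_1ᵢ² = 0.0057² + 0.2114² + 0.0686² + 0.2457² + 0.1486² + 0.3200² = 0.000032 + 0.044690 + 0.004706 + 0.060368 + 0.022082 + 0.102400 = 0.234278
B_1 = 1 / 0.234278 = 4.2684
Σp_2ᵢ² = 0.0472² + 0.0394² + 0.6614² + 0.1339² + 0.1102² + 0.0079² = 0.002228 + 0.001552 + 0.437450 + 0.017929 + 0.012144 + 0.000062 = 0.471365
B_2 = 1 / 0.471365 = 2.1215
Σp_4ᵢ² = 0.0041² + 0.1598² + 0.5123² + 0.0041² + 0.2828² + 0.0369² = 0.000017 + 0.025536 + 0.262451 + 0.000017 + 0.079976 + 0.001362 = 0.369359
B_4 = 1 / 0.369359 = 2.7074
Ranking by B (broadest → narrowest): species 1 (4.27) > species 4 (2.71) > species 2 (2.12)

species 1 > species 4 > species 2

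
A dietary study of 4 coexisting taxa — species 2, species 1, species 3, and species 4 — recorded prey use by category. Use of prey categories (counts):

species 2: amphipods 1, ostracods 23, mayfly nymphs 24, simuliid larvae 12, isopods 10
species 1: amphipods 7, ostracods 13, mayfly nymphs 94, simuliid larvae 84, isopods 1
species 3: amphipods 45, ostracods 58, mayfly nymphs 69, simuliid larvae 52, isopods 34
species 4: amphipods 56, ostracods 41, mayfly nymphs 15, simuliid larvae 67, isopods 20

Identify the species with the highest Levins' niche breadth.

Proportions for species 2 (n=70): 1/70=0.0143, 23/70=0.3286, 24/70=0.3429, 12/70=0.1714, 10/70=0.1429
Proportions for species 1 (n=199): 7/199=0.0352, 13/199=0.0653, 94/199=0.4724, 84/199=0.4221, 1/199=0.0050
Proportions for species 3 (n=258): 45/258=0.1744, 58/258=0.2248, 69/258=0.2674, 52/258=0.2016, 34/258=0.1318
Proportions for species 4 (n=199): 56/199=0.2814, 41/199=0.2060, 15/199=0.0754, 67/199=0.3367, 20/199=0.1005
Σp_2ᵢ² = 0.0143² + 0.3286² + 0.3429² + 0.1714² + 0.1429² = 0.000204 + 0.107978 + 0.117580 + 0.029378 + 0.020420 = 0.275560
B_2 = 1 / 0.275560 = 3.6290
Σp_1ᵢ² = 0.0352² + 0.0653² + 0.4724² + 0.4221² + 0.0050² = 0.001239 + 0.004264 + 0.223162 + 0.178168 + 0.000025 = 0.406858
B_1 = 1 / 0.406858 = 2.4579
Σp_3ᵢ² = 0.1744² + 0.2248² + 0.2674² + 0.2016² + 0.1318² = 0.030415 + 0.050535 + 0.071503 + 0.040643 + 0.017371 = 0.210467
B_3 = 1 / 0.210467 = 4.7513
Σp_4ᵢ² = 0.2814² + 0.2060² + 0.0754² + 0.3367² + 0.1005² = 0.079186 + 0.042436 + 0.005685 + 0.113367 + 0.010100 = 0.250774
B_4 = 1 / 0.250774 = 3.9877
Highest B → broadest niche (most generalist): species 3 (B = 4.75).

species 3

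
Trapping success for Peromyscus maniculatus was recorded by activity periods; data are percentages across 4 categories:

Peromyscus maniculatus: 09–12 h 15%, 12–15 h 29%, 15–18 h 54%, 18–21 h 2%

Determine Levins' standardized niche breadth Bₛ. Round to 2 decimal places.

Convert percentages to proportions (divide by 100).
Σpᵢ² = 0.15² + 0.29² + 0.54² + 0.02² = 0.0225 + 0.0841 + 0.2916 + 0.0004 = 0.3986
B = 1 / 0.3986 = 2.5088
Bₛ = (B − 1)/(n − 1) = (2.5088 − 1)/(4 − 1) = 1.5088/3 = 0.5029

0.50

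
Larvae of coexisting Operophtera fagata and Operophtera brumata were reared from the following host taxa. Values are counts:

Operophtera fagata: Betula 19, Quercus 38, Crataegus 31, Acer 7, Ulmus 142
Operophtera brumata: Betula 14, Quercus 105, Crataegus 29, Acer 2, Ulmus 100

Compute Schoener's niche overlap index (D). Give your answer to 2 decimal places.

Proportions for Operophtera fagata (n=237): 19/237=0.0802, 38/237=0.1603, 31/237=0.1308, 7/237=0.0295, 142/237=0.5992
Proportions for Operophtera brumata (n=250): 14/250=0.0560, 105/250=0.4200, 29/250=0.1160, 2/250=0.0080, 100/250=0.4000
Σ|p₁ᵢ − p₂ᵢ| = 0.0242 + 0.2597 + 0.0148 + 0.0215 + 0.1992 = 0.5194
D = 1 − ½ × 0.5194 = 1 − 0.25970 = 0.74030

0.74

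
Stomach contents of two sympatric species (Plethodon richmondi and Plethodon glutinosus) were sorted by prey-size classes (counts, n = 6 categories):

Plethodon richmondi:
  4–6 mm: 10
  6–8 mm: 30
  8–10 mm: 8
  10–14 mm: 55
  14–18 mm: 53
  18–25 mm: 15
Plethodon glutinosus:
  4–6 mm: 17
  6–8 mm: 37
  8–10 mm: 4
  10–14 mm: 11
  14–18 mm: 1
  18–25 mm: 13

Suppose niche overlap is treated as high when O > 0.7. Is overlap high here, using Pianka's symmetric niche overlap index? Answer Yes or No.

Proportions for Plethodon richmondi (n=171): 10/171=0.0585, 30/171=0.1754, 8/171=0.0468, 55/171=0.3216, 53/171=0.3099, 15/171=0.0877
Proportions for Plethodon glutinosus (n=83): 17/83=0.2048, 37/83=0.4458, 4/83=0.0482, 11/83=0.1325, 1/83=0.0120, 13/83=0.1566
Σ p₁ᵢp₂ᵢ = 0.011981 + 0.078193 + 0.002256 + 0.042612 + 0.003719 + 0.013734 = 0.152495
Σp_1ᵢ² = 0.0585² + 0.1754² + 0.0468² + 0.3216² + 0.3099² + 0.0877² = 0.003422 + 0.030765 + 0.002190 + 0.103427 + 0.096038 + 0.007691 = 0.243533
Σp_2ᵢ² = 0.2048² + 0.4458² + 0.0482² + 0.1325² + 0.0120² + 0.1566² = 0.041943 + 0.198738 + 0.002323 + 0.017556 + 0.000144 + 0.024524 = 0.285228
O = 0.152495 / √(0.243533 × 0.285228) = 0.152495 / 0.2635573 = 0.5786
O = 0.5786 < 0.7 → No.

No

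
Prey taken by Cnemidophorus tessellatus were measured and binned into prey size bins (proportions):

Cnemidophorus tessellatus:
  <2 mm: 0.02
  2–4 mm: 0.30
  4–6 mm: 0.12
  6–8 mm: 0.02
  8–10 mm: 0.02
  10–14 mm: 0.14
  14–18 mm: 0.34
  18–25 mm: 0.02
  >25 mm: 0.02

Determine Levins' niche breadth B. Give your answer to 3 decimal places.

Σpᵢ² = 0.02² + 0.30² + 0.12² + 0.02² + 0.02² + 0.14² + 0.34² + 0.02² + 0.02² = 0.0004 + 0.0900 + 0.0144 + 0.0004 + 0.0004 + 0.0196 + 0.1156 + 0.0004 + 0.0004 = 0.2416
B = 1 / 0.2416 = 4.13907

4.139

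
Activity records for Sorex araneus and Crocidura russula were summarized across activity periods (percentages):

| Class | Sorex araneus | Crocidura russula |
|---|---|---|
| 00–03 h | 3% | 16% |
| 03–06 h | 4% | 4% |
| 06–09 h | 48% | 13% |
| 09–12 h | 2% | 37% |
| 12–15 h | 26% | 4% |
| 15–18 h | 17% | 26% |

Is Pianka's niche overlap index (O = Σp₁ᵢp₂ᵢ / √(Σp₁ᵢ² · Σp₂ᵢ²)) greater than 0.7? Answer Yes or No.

No

Convert percentages to proportions (divide by 100).
Σ p₁ᵢp₂ᵢ = 0.0048 + 0.0016 + 0.0624 + 0.0074 + 0.0104 + 0.0442 = 0.1308
Σp_1ᵢ² = 0.03² + 0.04² + 0.48² + 0.02² + 0.26² + 0.17² = 0.0009 + 0.0016 + 0.2304 + 0.0004 + 0.0676 + 0.0289 = 0.3298
Σp_2ᵢ² = 0.16² + 0.04² + 0.13² + 0.37² + 0.04² + 0.26² = 0.0256 + 0.0016 + 0.0169 + 0.1369 + 0.0016 + 0.0676 = 0.2502
O = 0.1308 / √(0.3298 × 0.2502) = 0.1308 / 0.28726 = 0.4553
O = 0.4553 < 0.7 → No.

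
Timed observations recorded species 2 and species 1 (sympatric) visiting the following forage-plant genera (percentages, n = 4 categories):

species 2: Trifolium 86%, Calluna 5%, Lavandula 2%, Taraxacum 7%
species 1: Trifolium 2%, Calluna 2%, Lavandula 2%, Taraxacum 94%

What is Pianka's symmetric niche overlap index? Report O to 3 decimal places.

0.104

Convert percentages to proportions (divide by 100).
Σ p₁ᵢp₂ᵢ = 0.0172 + 0.0010 + 0.0004 + 0.0658 = 0.0844
Σp_1ᵢ² = 0.86² + 0.05² + 0.02² + 0.07² = 0.7396 + 0.0025 + 0.0004 + 0.0049 = 0.7474
Σp_2ᵢ² = 0.02² + 0.02² + 0.02² + 0.94² = 0.0004 + 0.0004 + 0.0004 + 0.8836 = 0.8848
O = 0.0844 / √(0.7474 × 0.8848) = 0.0844 / 0.813203 = 0.10379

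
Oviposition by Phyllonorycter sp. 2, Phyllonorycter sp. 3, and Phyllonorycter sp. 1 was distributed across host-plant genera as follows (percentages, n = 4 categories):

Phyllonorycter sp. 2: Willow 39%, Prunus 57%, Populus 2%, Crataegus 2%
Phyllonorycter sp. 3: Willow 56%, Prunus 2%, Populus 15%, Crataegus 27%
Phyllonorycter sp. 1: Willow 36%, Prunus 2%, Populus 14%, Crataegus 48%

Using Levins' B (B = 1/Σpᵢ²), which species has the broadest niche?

Phyllonorycter sp. 1

Convert percentages to proportions (divide by 100).
Σp_2ᵢ² = 0.39² + 0.57² + 0.02² + 0.02² = 0.1521 + 0.3249 + 0.0004 + 0.0004 = 0.4778
B_2 = 1 / 0.4778 = 2.0929
Σp_3ᵢ² = 0.56² + 0.02² + 0.15² + 0.27² = 0.3136 + 0.0004 + 0.0225 + 0.0729 = 0.4094
B_3 = 1 / 0.4094 = 2.4426
Σp_1ᵢ² = 0.36² + 0.02² + 0.14² + 0.48² = 0.1296 + 0.0004 + 0.0196 + 0.2304 = 0.3800
B_1 = 1 / 0.3800 = 2.6316
Highest B → broadest niche (most generalist): Phyllonorycter sp. 1 (B = 2.63).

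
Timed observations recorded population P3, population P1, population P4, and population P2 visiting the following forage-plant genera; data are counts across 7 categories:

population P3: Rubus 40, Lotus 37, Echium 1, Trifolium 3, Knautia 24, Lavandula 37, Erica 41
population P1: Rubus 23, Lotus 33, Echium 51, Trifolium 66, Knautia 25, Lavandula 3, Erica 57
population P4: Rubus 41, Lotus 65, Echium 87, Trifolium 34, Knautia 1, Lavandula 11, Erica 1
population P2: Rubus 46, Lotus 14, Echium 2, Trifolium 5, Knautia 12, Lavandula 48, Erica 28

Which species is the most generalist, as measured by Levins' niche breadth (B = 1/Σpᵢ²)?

population P1

Proportions for population P3 (n=183): 40/183=0.2186, 37/183=0.2022, 1/183=0.0055, 3/183=0.0164, 24/183=0.1311, 37/183=0.2022, 41/183=0.2240
Proportions for population P1 (n=258): 23/258=0.0891, 33/258=0.1279, 51/258=0.1977, 66/258=0.2558, 25/258=0.0969, 3/258=0.0116, 57/258=0.2209
Proportions for population P4 (n=240): 41/240=0.1708, 65/240=0.2708, 87/240=0.3625, 34/240=0.1417, 1/240=0.0042, 11/240=0.0458, 1/240=0.0042
Proportions for population P2 (n=155): 46/155=0.2968, 14/155=0.0903, 2/155=0.0129, 5/155=0.0323, 12/155=0.0774, 48/155=0.3097, 28/155=0.1806
Σp_P3ᵢ² = 0.2186² + 0.2022² + 0.0055² + 0.0164² + 0.1311² + 0.2022² + 0.2240² = 0.047786 + 0.040885 + 0.000030 + 0.000269 + 0.017187 + 0.040885 + 0.050176 = 0.197218
B_P3 = 1 / 0.197218 = 5.0705
Σp_P1ᵢ² = 0.0891² + 0.1279² + 0.1977² + 0.2558² + 0.0969² + 0.0116² + 0.2209² = 0.007939 + 0.016358 + 0.039085 + 0.065434 + 0.009390 + 0.000135 + 0.048797 = 0.187138
B_P1 = 1 / 0.187138 = 5.3437
Σp_P4ᵢ² = 0.1708² + 0.2708² + 0.3625² + 0.1417² + 0.0042² + 0.0458² + 0.0042² = 0.029173 + 0.073333 + 0.131406 + 0.020079 + 0.000018 + 0.002098 + 0.000018 = 0.256125
B_P4 = 1 / 0.256125 = 3.9043
Σp_P2ᵢ² = 0.2968² + 0.0903² + 0.0129² + 0.0323² + 0.0774² + 0.3097² + 0.1806² = 0.088090 + 0.008154 + 0.000166 + 0.001043 + 0.005991 + 0.095914 + 0.032616 = 0.231974
B_P2 = 1 / 0.231974 = 4.3108
Highest B → broadest niche (most generalist): population P1 (B = 5.34).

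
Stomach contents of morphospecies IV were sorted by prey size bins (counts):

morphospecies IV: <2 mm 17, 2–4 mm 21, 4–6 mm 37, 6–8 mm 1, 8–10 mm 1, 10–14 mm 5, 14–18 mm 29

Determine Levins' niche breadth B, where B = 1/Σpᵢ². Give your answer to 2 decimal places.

Proportions for morphospecies IV (n=111): 17/111=0.1532, 21/111=0.1892, 37/111=0.3333, 1/111=0.0090, 1/111=0.0090, 5/111=0.0450, 29/111=0.2613
Σpᵢ² = 0.1532² + 0.1892² + 0.3333² + 0.0090² + 0.0090² + 0.0450² + 0.2613² = 0.023470 + 0.035797 + 0.111089 + 0.000081 + 0.000081 + 0.002025 + 0.068278 = 0.240821
B = 1 / 0.240821 = 4.1525

4.15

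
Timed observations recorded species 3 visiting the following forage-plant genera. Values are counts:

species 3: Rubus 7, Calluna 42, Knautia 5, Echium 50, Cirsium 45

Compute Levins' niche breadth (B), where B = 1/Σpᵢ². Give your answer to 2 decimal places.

Proportions for species 3 (n=149): 7/149=0.0470, 42/149=0.2819, 5/149=0.0336, 50/149=0.3356, 45/149=0.3020
Σpᵢ² = 0.0470² + 0.2819² + 0.0336² + 0.3356² + 0.3020² = 0.002209 + 0.079468 + 0.001129 + 0.112627 + 0.091204 = 0.286637
B = 1 / 0.286637 = 3.4887

3.49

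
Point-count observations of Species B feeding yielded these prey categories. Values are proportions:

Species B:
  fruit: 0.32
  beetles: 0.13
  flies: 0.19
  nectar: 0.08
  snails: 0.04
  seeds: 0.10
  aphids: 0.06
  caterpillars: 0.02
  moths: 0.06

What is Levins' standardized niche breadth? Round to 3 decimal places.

Σpᵢ² = 0.32² + 0.13² + 0.19² + 0.08² + 0.04² + 0.10² + 0.06² + 0.02² + 0.06² = 0.1024 + 0.0169 + 0.0361 + 0.0064 + 0.0016 + 0.0100 + 0.0036 + 0.0004 + 0.0036 = 0.1810
B = 1 / 0.1810 = 5.52486
Bₛ = (B − 1)/(n − 1) = (5.52486 − 1)/(9 − 1) = 4.52486/8 = 0.56561

0.566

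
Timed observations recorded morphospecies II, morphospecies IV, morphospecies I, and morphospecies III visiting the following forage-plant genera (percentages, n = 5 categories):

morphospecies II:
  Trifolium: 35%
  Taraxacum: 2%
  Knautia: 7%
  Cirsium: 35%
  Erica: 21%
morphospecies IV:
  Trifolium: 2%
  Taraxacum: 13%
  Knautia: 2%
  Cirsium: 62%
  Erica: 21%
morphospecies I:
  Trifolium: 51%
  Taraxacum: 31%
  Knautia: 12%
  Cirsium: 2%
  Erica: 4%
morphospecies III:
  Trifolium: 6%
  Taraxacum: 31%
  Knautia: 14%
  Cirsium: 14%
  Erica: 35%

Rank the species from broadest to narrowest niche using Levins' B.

Convert percentages to proportions (divide by 100).
Σp_IIᵢ² = 0.35² + 0.02² + 0.07² + 0.35² + 0.21² = 0.1225 + 0.0004 + 0.0049 + 0.1225 + 0.0441 = 0.2944
B_II = 1 / 0.2944 = 3.3967
Σp_IVᵢ² = 0.02² + 0.13² + 0.02² + 0.62² + 0.21² = 0.0004 + 0.0169 + 0.0004 + 0.3844 + 0.0441 = 0.4462
B_IV = 1 / 0.4462 = 2.2411
Σp_Iᵢ² = 0.51² + 0.31² + 0.12² + 0.02² + 0.04² = 0.2601 + 0.0961 + 0.0144 + 0.0004 + 0.0016 = 0.3726
B_I = 1 / 0.3726 = 2.6838
Σp_IIIᵢ² = 0.06² + 0.31² + 0.14² + 0.14² + 0.35² = 0.0036 + 0.0961 + 0.0196 + 0.0196 + 0.1225 = 0.2614
B_III = 1 / 0.2614 = 3.8256
Ranking by B (broadest → narrowest): morphospecies III (3.83) > morphospecies II (3.40) > morphospecies I (2.68) > morphospecies IV (2.24)

morphospecies III > morphospecies II > morphospecies I > morphospecies IV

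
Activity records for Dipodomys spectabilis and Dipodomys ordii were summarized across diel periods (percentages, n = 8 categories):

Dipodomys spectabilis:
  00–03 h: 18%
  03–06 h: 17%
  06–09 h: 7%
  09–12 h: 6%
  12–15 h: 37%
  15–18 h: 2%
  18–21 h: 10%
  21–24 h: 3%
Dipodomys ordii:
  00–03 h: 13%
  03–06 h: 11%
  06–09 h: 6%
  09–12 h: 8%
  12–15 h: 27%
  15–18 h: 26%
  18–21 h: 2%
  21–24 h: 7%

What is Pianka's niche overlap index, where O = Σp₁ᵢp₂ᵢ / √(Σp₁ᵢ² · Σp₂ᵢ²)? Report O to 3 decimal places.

0.799

Convert percentages to proportions (divide by 100).
Σ p₁ᵢp₂ᵢ = 0.0234 + 0.0187 + 0.0042 + 0.0048 + 0.0999 + 0.0052 + 0.0020 + 0.0021 = 0.1603
Σp_1ᵢ² = 0.18² + 0.17² + 0.07² + 0.06² + 0.37² + 0.02² + 0.10² + 0.03² = 0.0324 + 0.0289 + 0.0049 + 0.0036 + 0.1369 + 0.0004 + 0.0100 + 0.0009 = 0.2180
Σp_2ᵢ² = 0.13² + 0.11² + 0.06² + 0.08² + 0.27² + 0.26² + 0.02² + 0.07² = 0.0169 + 0.0121 + 0.0036 + 0.0064 + 0.0729 + 0.0676 + 0.0004 + 0.0049 = 0.1848
O = 0.1603 / √(0.2180 × 0.1848) = 0.1603 / 0.200715 = 0.79864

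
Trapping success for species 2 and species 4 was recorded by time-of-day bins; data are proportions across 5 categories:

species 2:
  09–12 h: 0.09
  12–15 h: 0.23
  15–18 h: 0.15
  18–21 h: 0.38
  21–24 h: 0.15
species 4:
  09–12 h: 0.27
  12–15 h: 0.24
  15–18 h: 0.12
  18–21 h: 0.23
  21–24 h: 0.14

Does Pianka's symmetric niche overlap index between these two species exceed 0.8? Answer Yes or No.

Σ p₁ᵢp₂ᵢ = 0.0243 + 0.0552 + 0.0180 + 0.0874 + 0.0210 = 0.2059
Σp_1ᵢ² = 0.09² + 0.23² + 0.15² + 0.38² + 0.15² = 0.0081 + 0.0529 + 0.0225 + 0.1444 + 0.0225 = 0.2504
Σp_2ᵢ² = 0.27² + 0.24² + 0.12² + 0.23² + 0.14² = 0.0729 + 0.0576 + 0.0144 + 0.0529 + 0.0196 = 0.2174
O = 0.2059 / √(0.2504 × 0.2174) = 0.2059 / 0.23332 = 0.8825
O = 0.8825 > 0.8 → Yes.

Yes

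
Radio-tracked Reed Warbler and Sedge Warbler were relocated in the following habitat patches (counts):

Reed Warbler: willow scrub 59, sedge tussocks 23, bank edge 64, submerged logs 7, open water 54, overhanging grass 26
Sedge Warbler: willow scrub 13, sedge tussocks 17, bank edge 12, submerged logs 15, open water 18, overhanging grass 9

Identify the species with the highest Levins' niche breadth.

Proportions for Reed Warbler (n=233): 59/233=0.2532, 23/233=0.0987, 64/233=0.2747, 7/233=0.0300, 54/233=0.2318, 26/233=0.1116
Proportions for Sedge Warbler (n=84): 13/84=0.1548, 17/84=0.2024, 12/84=0.1429, 15/84=0.1786, 18/84=0.2143, 9/84=0.1071
Σp_Reedᵢ² = 0.2532² + 0.0987² + 0.2747² + 0.0300² + 0.2318² + 0.1116² = 0.064110 + 0.009742 + 0.075460 + 0.000900 + 0.053731 + 0.012455 = 0.216398
B_Reed = 1 / 0.216398 = 4.6211
Σp_Sedgᵢ² = 0.1548² + 0.2024² + 0.1429² + 0.1786² + 0.2143² + 0.1071² = 0.023963 + 0.040966 + 0.020420 + 0.031898 + 0.045924 + 0.011470 = 0.174641
B_Sedg = 1 / 0.174641 = 5.7260
Highest B → broadest niche (most generalist): Sedge Warbler (B = 5.73).

Sedge Warbler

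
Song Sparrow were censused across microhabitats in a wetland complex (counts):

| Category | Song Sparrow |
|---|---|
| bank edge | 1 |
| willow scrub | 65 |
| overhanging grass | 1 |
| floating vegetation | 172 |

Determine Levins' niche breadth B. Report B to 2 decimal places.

1.69

Proportions for Song Sparrow (n=239): 1/239=0.0042, 65/239=0.2720, 1/239=0.0042, 172/239=0.7197
Σpᵢ² = 0.0042² + 0.2720² + 0.0042² + 0.7197² = 0.000018 + 0.073984 + 0.000018 + 0.517968 = 0.591988
B = 1 / 0.591988 = 1.6892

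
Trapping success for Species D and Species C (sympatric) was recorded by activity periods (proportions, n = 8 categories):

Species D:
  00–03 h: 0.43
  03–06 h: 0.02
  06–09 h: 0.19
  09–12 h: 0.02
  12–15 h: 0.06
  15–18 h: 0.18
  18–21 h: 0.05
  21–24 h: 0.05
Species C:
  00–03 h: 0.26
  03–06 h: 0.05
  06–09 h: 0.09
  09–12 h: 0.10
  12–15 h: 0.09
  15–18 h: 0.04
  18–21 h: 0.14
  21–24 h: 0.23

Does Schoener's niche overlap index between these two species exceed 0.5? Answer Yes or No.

Yes

Σ|p₁ᵢ − p₂ᵢ| = 0.17 + 0.03 + 0.10 + 0.08 + 0.03 + 0.14 + 0.09 + 0.18 = 0.82
D = 1 − ½ × 0.82 = 1 − 0.410 = 0.5900
D = 0.5900 > 0.5 → Yes.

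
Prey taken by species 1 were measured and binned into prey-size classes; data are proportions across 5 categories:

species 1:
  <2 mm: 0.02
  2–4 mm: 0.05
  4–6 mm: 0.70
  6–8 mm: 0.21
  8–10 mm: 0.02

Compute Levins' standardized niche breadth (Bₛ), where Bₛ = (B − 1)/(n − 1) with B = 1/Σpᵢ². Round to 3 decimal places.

Σpᵢ² = 0.02² + 0.05² + 0.70² + 0.21² + 0.02² = 0.0004 + 0.0025 + 0.4900 + 0.0441 + 0.0004 = 0.5374
B = 1 / 0.5374 = 1.86081
Bₛ = (B − 1)/(n − 1) = (1.86081 − 1)/(5 − 1) = 0.86081/4 = 0.21520

0.215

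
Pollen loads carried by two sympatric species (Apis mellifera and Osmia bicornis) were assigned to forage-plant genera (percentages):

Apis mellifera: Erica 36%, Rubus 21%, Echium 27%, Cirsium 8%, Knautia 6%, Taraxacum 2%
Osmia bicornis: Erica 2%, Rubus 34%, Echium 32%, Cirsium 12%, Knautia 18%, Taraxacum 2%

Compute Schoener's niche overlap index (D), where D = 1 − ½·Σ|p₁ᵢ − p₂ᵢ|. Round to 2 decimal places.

Convert percentages to proportions (divide by 100).
Σ|p₁ᵢ − p₂ᵢ| = 0.34 + 0.13 + 0.05 + 0.04 + 0.12 + 0.00 = 0.68
D = 1 − ½ × 0.68 = 1 − 0.340 = 0.6600

0.66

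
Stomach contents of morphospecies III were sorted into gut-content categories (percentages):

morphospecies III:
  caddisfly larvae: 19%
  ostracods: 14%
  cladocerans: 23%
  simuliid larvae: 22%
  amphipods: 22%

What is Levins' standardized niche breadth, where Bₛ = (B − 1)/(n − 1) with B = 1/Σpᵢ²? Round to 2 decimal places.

Convert percentages to proportions (divide by 100).
Σpᵢ² = 0.19² + 0.14² + 0.23² + 0.22² + 0.22² = 0.0361 + 0.0196 + 0.0529 + 0.0484 + 0.0484 = 0.2054
B = 1 / 0.2054 = 4.8685
Bₛ = (B − 1)/(n − 1) = (4.8685 − 1)/(5 − 1) = 3.8685/4 = 0.9671

0.97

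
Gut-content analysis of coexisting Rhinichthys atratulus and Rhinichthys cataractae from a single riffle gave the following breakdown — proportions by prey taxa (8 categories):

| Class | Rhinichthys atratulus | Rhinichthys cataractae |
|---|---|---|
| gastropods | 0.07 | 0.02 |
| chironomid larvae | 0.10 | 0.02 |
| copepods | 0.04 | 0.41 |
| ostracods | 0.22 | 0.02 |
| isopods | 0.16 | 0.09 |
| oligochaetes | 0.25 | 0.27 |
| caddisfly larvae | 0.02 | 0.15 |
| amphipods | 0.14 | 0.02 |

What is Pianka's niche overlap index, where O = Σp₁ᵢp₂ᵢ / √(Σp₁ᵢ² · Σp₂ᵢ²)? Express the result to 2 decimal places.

Σ p₁ᵢp₂ᵢ = 0.0014 + 0.0020 + 0.0164 + 0.0044 + 0.0144 + 0.0675 + 0.0030 + 0.0028 = 0.1119
Σp_1ᵢ² = 0.07² + 0.10² + 0.04² + 0.22² + 0.16² + 0.25² + 0.02² + 0.14² = 0.0049 + 0.0100 + 0.0016 + 0.0484 + 0.0256 + 0.0625 + 0.0004 + 0.0196 = 0.1730
Σp_2ᵢ² = 0.02² + 0.02² + 0.41² + 0.02² + 0.09² + 0.27² + 0.15² + 0.02² = 0.0004 + 0.0004 + 0.1681 + 0.0004 + 0.0081 + 0.0729 + 0.0225 + 0.0004 = 0.2732
O = 0.1119 / √(0.1730 × 0.2732) = 0.1119 / 0.21740 = 0.5147

0.51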